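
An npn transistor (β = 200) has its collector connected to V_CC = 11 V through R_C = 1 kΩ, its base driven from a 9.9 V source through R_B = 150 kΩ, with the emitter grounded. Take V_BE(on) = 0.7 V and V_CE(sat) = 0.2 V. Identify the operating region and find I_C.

saturation; I_C ≈ 11 mA

Assume active: I_B = (9.9 − 0.7)/150 = 0.0613 mA, giving I_C = β·I_B = 12.3 mA.
But then V_CE = 11 − 12.3×1 = -1.27 V < V_CE(sat) = 0.2 V — impossible in the active region.
So the transistor is saturated. With V_CE = 0.2 V, I_C = (V_CC − 0.2)/R_C = 10.8/1 = 10.8 mA.
Check: β·I_B = 12.3 mA > I_C = 10.8 mA, confirming saturation.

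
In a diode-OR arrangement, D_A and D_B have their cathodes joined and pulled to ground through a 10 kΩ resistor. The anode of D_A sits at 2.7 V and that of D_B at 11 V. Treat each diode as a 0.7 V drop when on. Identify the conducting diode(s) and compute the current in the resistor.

Assume both conduct. Then node N would need to be at both 2.7−0.7 = 2 V and 11−0.7 = 10.3 V, which is impossible.
Assume only D_B conducts: V_N = 11 − 0.7 = 10.3 V, so I_R = 10.3/10 = 1.03 mA.
Check D_A: its anode-to-cathode voltage is 2.7 − 10.3 = -7.6 V < 0.7 V, so it is off. The assumption is consistent.

Only D_B conducts; I_R ≈ 1 mA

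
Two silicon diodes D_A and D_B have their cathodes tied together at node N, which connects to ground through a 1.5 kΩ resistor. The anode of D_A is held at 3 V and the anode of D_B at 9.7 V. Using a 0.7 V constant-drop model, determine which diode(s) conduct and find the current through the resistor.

Assume both conduct. Then node N would need to be at both 3−0.7 = 2.3 V and 9.7−0.7 = 9 V, which is impossible.
Assume only D_B conducts: V_N = 9.7 − 0.7 = 9 V, so I_R = 9/1.5 = 6 mA.
Check D_A: its anode-to-cathode voltage is 3 − 9 = -6 V < 0.7 V, so it is off. The assumption is consistent.

Only D_B conducts; I_R ≈ 6 mA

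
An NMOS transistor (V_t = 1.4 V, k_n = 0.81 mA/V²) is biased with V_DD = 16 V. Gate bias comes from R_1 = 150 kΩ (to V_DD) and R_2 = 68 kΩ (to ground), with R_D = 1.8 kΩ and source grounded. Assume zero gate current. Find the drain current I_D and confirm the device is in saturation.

I_D ≈ 5.2 mA

V_G = V_DD·R_2/(R_1+R_2) = 16×68/218 = 4.99 V. With the source grounded, V_GS = V_G = 4.99 V.
Assume saturation: I_D = (k_n/2)(V_GS − V_t)² = (0.81/2)×(4.99 − 1.4)² = 0.405×3.59² = 5.22 mA.
V_DS = V_DD − I_D·R_D = 16 − 5.22×1.8 = 6.6 V.
Saturation requires V_DS ≥ V_GS − V_t = 3.59 V; 6.6 ≥ 3.59 ✓.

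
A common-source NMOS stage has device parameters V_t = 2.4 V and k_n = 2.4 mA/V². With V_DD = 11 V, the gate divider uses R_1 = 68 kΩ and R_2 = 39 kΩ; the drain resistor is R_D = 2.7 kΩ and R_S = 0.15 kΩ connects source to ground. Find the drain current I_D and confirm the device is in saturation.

V_G = V_DD·R_2/(R_1+R_2) = 11×39/107 = 4.01 V.
Assume saturation: I_D = (k_n/2)(V_GS − V_t)² with V_GS = V_G − I_D·R_S = 4.01 − 0.15·I_D.
Substituting gives 0.027·I_D² − 1.58·I_D + 3.11 = 0, with roots I_D = 2.04 or 56.5 mA.
The root I_D = 56.5 mA gives V_GS = -4.46 V ≤ V_t, so take I_D = 2.04 mA.
Then V_GS = 3.7 V and V_DS = V_DD − I_D(R_D+R_S) = 11 − 2.04×2.85 = 5.19 V.
Saturation requires V_DS ≥ V_GS − V_t = 1.3 V; 5.19 ≥ 1.3 ✓.

I_D ≈ 2 mA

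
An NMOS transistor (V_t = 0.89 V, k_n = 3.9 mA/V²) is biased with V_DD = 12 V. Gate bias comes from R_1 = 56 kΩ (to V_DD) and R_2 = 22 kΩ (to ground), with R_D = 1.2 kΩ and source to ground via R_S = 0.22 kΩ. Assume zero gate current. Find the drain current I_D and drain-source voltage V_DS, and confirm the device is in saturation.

V_G = V_DD·R_2/(R_1+R_2) = 12×22/78 = 3.38 V.
Assume saturation: I_D = (k_n/2)(V_GS − V_t)² with V_GS = V_G − I_D·R_S = 3.38 − 0.22·I_D.
Substituting gives 0.0944·I_D² − 3.14·I_D + 12.1 = 0, with roots I_D = 4.46 or 28.8 mA.
The root I_D = 28.8 mA gives V_GS = -2.95 V ≤ V_t, so take I_D = 4.46 mA.
Then V_GS = 2.4 V and V_DS = V_DD − I_D(R_D+R_S) = 12 − 4.46×1.42 = 5.66 V.
Saturation requires V_DS ≥ V_GS − V_t = 1.51 V; 5.66 ≥ 1.51 ✓.

I_D ≈ 4.5 mA, V_DS ≈ 5.7 V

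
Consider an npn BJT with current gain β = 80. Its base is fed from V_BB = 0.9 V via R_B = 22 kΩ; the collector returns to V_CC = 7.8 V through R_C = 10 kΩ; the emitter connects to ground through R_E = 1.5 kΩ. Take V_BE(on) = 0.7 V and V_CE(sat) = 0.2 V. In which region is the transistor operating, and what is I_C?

active; I_C ≈ 0.11 mA

Assume active. Base-emitter loop: I_B = (V_BB − V_BE)/(R_B + (β+1)R_E) = (0.9 − 0.7)/(22 + 81×1.5) = 0.00139 mA.
I_C = β·I_B = 80×0.00139 = 0.111 mA.
V_CE = V_CC − I_C·R_C − I_E·R_E = 7.8 − 0.111×10 − 0.113×1.5 = 6.52 V > V_CE(sat), so the active-region assumption holds.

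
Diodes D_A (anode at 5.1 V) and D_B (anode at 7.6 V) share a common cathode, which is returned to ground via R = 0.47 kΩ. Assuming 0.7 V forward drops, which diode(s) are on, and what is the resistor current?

Assume both conduct. Then node N would need to be at both 5.1−0.7 = 4.4 V and 7.6−0.7 = 6.9 V, which is impossible.
Assume only D_B conducts: V_N = 7.6 − 0.7 = 6.9 V, so I_R = 6.9/0.47 = 14.7 mA.
Check D_A: its anode-to-cathode voltage is 5.1 − 6.9 = -1.8 V < 0.7 V, so it is off. The assumption is consistent.

Only D_B conducts; I_R ≈ 15 mA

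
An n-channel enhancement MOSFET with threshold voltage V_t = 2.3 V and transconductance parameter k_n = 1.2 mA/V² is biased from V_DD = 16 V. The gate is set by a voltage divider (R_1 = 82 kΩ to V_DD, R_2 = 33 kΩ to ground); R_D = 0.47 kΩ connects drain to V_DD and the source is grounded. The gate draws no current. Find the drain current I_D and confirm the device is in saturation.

I_D ≈ 3.2 mA

V_G = V_DD·R_2/(R_1+R_2) = 16×33/115 = 4.59 V. With the source grounded, V_GS = V_G = 4.59 V.
Assume saturation: I_D = (k_n/2)(V_GS − V_t)² = (1.2/2)×(4.59 − 2.3)² = 0.6×2.29² = 3.15 mA.
V_DS = V_DD − I_D·R_D = 16 − 3.15×0.47 = 14.5 V.
Saturation requires V_DS ≥ V_GS − V_t = 2.29 V; 14.5 ≥ 2.29 ✓.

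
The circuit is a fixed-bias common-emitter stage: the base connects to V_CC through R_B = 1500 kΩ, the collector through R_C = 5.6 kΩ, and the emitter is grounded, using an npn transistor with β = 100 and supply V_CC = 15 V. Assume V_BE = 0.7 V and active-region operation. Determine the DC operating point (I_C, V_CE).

Base loop: V_CC = I_B·R_B + V_BE, so I_B = (15 − 0.7)/1500 kΩ = 0.00953 mA.
In the active region I_C = β·I_B = 100 × 0.00953 = 0.953 mA.
Collector loop: V_CE = V_CC − I_C·R_C = 15 − 0.953×5.6 = 9.66 V.
Since V_CE = 9.66 V > V_CE(sat) ≈ 0.2 V, the transistor is in the active region as assumed.

I_C ≈ 0.95 mA, V_CE ≈ 9.7 V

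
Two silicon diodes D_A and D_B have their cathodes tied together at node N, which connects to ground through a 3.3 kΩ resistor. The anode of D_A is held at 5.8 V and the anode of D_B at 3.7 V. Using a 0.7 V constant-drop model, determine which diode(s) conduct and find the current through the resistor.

Assume both conduct. Then node N would need to be at both 5.8−0.7 = 5.1 V and 3.7−0.7 = 3 V, which is impossible.
Assume only D_A conducts: V_N = 5.8 − 0.7 = 5.1 V, so I_R = 5.1/3.3 = 1.55 mA.
Check D_B: its anode-to-cathode voltage is 3.7 − 5.1 = -1.4 V < 0.7 V, so it is off. The assumption is consistent.

Only D_A conducts; I_R ≈ 1.5 mA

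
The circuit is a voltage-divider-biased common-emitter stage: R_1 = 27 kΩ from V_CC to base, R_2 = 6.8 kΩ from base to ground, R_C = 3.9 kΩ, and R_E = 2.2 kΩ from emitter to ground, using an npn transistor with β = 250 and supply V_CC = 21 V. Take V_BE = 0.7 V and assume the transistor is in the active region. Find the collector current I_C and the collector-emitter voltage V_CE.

Thevenize the base divider: V_Th = V_CC·R_2/(R_1+R_2) = 21×6.8/33.8 = 4.22 V, R_Th = R_1‖R_2 = 5.43 kΩ.
Base-emitter loop: V_Th = I_B·R_Th + V_BE + (β+1)I_B·R_E, so I_B = (4.22 − 0.7) / (5.43 + 251×2.2) = 0.00632 mA.
I_C = β·I_B = 250×0.00632 = 1.58 mA, and I_E = (β+1)I_B = 1.59 mA.
V_CE = V_CC − I_C·R_C − I_E·R_E = 21 − 1.58×3.9 − 1.59×2.2 = 11.3 V.
V_CE = 11.3 V > 0.2 V confirms active-region operation.

I_C ≈ 1.6 mA, V_CE ≈ 11 V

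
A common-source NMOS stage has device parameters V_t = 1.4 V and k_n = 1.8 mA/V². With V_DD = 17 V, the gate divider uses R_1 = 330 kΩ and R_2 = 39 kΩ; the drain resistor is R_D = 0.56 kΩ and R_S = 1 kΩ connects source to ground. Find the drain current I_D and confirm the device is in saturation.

I_D ≈ 0.087 mA

V_G = V_DD·R_2/(R_1+R_2) = 17×39/369 = 1.8 V.
Assume saturation: I_D = (k_n/2)(V_GS − V_t)² with V_GS = V_G − I_D·R_S = 1.8 − 1·I_D.
Substituting gives 0.9·I_D² − 1.71·I_D + 0.142 = 0, with roots I_D = 0.0866 or 1.82 mA.
The root I_D = 1.82 mA gives V_GS = -0.0213 V ≤ V_t, so take I_D = 0.0866 mA.
Then V_GS = 1.71 V and V_DS = V_DD − I_D(R_D+R_S) = 17 − 0.0866×1.56 = 16.9 V.
Saturation requires V_DS ≥ V_GS − V_t = 0.31 V; 16.9 ≥ 0.31 ✓.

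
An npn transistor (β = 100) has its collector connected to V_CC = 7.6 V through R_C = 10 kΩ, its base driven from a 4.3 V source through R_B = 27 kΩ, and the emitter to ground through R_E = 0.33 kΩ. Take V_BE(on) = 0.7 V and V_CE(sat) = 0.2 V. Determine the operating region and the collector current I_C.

saturation; I_C ≈ 0.71 mA

Assume active: I_B = (4.3 − 0.7)/(27 + 101×0.33) = 0.0597 mA, I_C = β·I_B = 5.97 mA.
Then V_CE = 7.6 − 5.97×10 − 6.03×0.33 = -54.1 V < 0.2 V — the active assumption fails.
Re-solve with V_CE = 0.2 V. KCL at the emitter: V_E/R_E = (V_BB−0.7−V_E)/R_B + (V_CC−0.2−V_E)/R_C, giving V_E = 0.276 V.
I_C = (V_CC − 0.2 − V_E)/R_C = (7.4 − 0.276)/10 = 0.712 mA.
Check: I_B = (3.6 − 0.276)/27 = 0.123 mA, and β·I_B = 12.3 mA > I_C, confirming saturation.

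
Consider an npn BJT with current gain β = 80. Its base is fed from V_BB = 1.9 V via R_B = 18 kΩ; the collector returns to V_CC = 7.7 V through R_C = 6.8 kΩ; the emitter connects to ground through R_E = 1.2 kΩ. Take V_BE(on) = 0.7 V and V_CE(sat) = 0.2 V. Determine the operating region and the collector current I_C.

Assume active. Base-emitter loop: I_B = (V_BB − V_BE)/(R_B + (β+1)R_E) = (1.9 − 0.7)/(18 + 81×1.2) = 0.0104 mA.
I_C = β·I_B = 80×0.0104 = 0.833 mA.
V_CE = V_CC − I_C·R_C − I_E·R_E = 7.7 − 0.833×6.8 − 0.844×1.2 = 1.02 V > V_CE(sat), so the active-region assumption holds.

active; I_C ≈ 0.83 mA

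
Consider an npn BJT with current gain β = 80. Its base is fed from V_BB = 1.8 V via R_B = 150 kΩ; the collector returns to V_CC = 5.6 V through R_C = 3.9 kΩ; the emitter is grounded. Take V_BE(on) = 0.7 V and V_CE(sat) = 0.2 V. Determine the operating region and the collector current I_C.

active; I_C ≈ 0.59 mA

Assume active. Base-emitter loop: I_B = (V_BB − V_BE)/R_B = (1.8 − 0.7)/150 = 0.00733 mA.
I_C = β·I_B = 80×0.00733 = 0.587 mA.
V_CE = V_CC − I_C·R_C = 5.6 − 0.587×3.9 = 3.31 V > V_CE(sat), so the active-region assumption holds.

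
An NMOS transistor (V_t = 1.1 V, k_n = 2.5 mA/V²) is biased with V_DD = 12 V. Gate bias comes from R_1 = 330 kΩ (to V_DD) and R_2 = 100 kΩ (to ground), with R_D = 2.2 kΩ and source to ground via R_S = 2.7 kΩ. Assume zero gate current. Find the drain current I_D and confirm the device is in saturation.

V_G = V_DD·R_2/(R_1+R_2) = 12×100/430 = 2.79 V.
Assume saturation: I_D = (k_n/2)(V_GS − V_t)² with V_GS = V_G − I_D·R_S = 2.79 − 2.7·I_D.
Substituting gives 9.11·I_D² − 12.4·I_D + 3.57 = 0, with roots I_D = 0.413 or 0.949 mA.
The root I_D = 0.949 mA gives V_GS = 0.229 V ≤ V_t, so take I_D = 0.413 mA.
Then V_GS = 1.67 V and V_DS = V_DD − I_D(R_D+R_S) = 12 − 0.413×4.9 = 9.98 V.
Saturation requires V_DS ≥ V_GS − V_t = 0.575 V; 9.98 ≥ 0.575 ✓.

I_D ≈ 0.41 mA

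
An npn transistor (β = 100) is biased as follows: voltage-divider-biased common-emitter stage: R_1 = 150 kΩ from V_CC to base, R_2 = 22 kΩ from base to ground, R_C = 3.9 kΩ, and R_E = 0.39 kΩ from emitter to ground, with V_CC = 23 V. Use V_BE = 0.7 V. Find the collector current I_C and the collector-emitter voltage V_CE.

Thevenize the base divider: V_Th = V_CC·R_2/(R_1+R_2) = 23×22/172 = 2.94 V, R_Th = R_1‖R_2 = 19.2 kΩ.
Base-emitter loop: V_Th = I_B·R_Th + V_BE + (β+1)I_B·R_E, so I_B = (2.94 − 0.7) / (19.2 + 101×0.39) = 0.0383 mA.
I_C = β·I_B = 100×0.0383 = 3.83 mA, and I_E = (β+1)I_B = 3.87 mA.
V_CE = V_CC − I_C·R_C − I_E·R_E = 23 − 3.83×3.9 − 3.87×0.39 = 6.57 V.
V_CE = 6.57 V > 0.2 V confirms active-region operation.

I_C ≈ 3.8 mA, V_CE ≈ 6.6 V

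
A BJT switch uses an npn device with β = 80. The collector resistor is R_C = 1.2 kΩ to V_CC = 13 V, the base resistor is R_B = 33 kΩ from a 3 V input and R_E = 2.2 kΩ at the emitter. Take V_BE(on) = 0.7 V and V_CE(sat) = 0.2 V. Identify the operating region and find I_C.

active; I_C ≈ 0.87 mA

Assume active. Base-emitter loop: I_B = (V_BB − V_BE)/(R_B + (β+1)R_E) = (3 − 0.7)/(33 + 81×2.2) = 0.0109 mA.
I_C = β·I_B = 80×0.0109 = 0.871 mA.
V_CE = V_CC − I_C·R_C − I_E·R_E = 13 − 0.871×1.2 − 0.882×2.2 = 10 V > V_CE(sat), so the active-region assumption holds.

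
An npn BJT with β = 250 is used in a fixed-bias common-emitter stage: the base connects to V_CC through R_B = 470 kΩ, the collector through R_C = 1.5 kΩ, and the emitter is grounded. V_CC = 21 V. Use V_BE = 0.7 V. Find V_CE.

Base loop: V_CC = I_B·R_B + V_BE, so I_B = (21 − 0.7)/470 kΩ = 0.0432 mA.
In the active region I_C = β·I_B = 250 × 0.0432 = 10.8 mA.
Collector loop: V_CE = V_CC − I_C·R_C = 21 − 10.8×1.5 = 4.8 V.
Since V_CE = 4.8 V > V_CE(sat) ≈ 0.2 V, the transistor is in the active region as assumed.

V_CE ≈ 4.8 V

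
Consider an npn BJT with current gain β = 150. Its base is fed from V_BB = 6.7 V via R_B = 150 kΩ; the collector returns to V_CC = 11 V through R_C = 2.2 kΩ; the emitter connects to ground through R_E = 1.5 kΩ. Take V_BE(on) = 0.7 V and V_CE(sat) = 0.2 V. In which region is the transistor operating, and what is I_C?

active; I_C ≈ 2.4 mA

Assume active. Base-emitter loop: I_B = (V_BB − V_BE)/(R_B + (β+1)R_E) = (6.7 − 0.7)/(150 + 151×1.5) = 0.0159 mA.
I_C = β·I_B = 150×0.0159 = 2.39 mA.
V_CE = V_CC − I_C·R_C − I_E·R_E = 11 − 2.39×2.2 − 2.41×1.5 = 2.13 V > V_CE(sat), so the active-region assumption holds.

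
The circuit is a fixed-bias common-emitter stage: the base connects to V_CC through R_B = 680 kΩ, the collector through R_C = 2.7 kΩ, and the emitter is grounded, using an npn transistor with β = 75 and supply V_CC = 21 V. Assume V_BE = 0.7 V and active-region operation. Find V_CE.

Base loop: V_CC = I_B·R_B + V_BE, so I_B = (21 − 0.7)/680 kΩ = 0.0299 mA.
In the active region I_C = β·I_B = 75 × 0.0299 = 2.24 mA.
Collector loop: V_CE = V_CC − I_C·R_C = 21 − 2.24×2.7 = 15 V.
Since V_CE = 15 V > V_CE(sat) ≈ 0.2 V, the transistor is in the active region as assumed.

V_CE ≈ 15 V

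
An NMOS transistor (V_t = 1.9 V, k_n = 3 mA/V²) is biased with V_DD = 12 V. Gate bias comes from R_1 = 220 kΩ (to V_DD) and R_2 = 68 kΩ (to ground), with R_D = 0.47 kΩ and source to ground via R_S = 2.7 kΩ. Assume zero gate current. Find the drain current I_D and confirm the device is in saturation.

I_D ≈ 0.21 mA

V_G = V_DD·R_2/(R_1+R_2) = 12×68/288 = 2.83 V.
Assume saturation: I_D = (k_n/2)(V_GS − V_t)² with V_GS = V_G − I_D·R_S = 2.83 − 2.7·I_D.
Substituting gives 10.9·I_D² − 8.56·I_D + 1.31 = 0, with roots I_D = 0.208 or 0.575 mA.
The root I_D = 0.575 mA gives V_GS = 1.28 V ≤ V_t, so take I_D = 0.208 mA.
Then V_GS = 2.27 V and V_DS = V_DD − I_D(R_D+R_S) = 12 − 0.208×3.17 = 11.3 V.
Saturation requires V_DS ≥ V_GS − V_t = 0.372 V; 11.3 ≥ 0.372 ✓.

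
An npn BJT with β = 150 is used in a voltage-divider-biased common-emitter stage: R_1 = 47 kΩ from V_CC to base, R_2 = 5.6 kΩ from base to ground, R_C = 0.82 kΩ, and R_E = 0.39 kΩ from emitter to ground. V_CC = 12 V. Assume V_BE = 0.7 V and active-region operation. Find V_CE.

Thevenize the base divider: V_Th = V_CC·R_2/(R_1+R_2) = 12×5.6/52.6 = 1.28 V, R_Th = R_1‖R_2 = 5 kΩ.
Base-emitter loop: V_Th = I_B·R_Th + V_BE + (β+1)I_B·R_E, so I_B = (1.28 − 0.7) / (5 + 151×0.39) = 0.00904 mA.
I_C = β·I_B = 150×0.00904 = 1.36 mA, and I_E = (β+1)I_B = 1.36 mA.
V_CE = V_CC − I_C·R_C − I_E·R_E = 12 − 1.36×0.82 − 1.36×0.39 = 10.4 V.
V_CE = 10.4 V > 0.2 V confirms active-region operation.

V_CE ≈ 10 V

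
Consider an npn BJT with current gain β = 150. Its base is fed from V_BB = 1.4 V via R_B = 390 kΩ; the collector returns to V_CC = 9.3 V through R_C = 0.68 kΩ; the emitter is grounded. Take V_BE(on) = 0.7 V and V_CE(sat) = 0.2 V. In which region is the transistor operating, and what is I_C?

Assume active. Base-emitter loop: I_B = (V_BB − V_BE)/R_B = (1.4 − 0.7)/390 = 0.00179 mA.
I_C = β·I_B = 150×0.00179 = 0.269 mA.
V_CE = V_CC − I_C·R_C = 9.3 − 0.269×0.68 = 9.12 V > V_CE(sat), so the active-region assumption holds.

active; I_C ≈ 0.27 mA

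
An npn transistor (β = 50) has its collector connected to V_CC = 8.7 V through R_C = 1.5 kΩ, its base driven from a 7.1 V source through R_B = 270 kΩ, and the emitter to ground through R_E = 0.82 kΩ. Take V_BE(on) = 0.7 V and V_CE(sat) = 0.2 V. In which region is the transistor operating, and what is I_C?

Assume active. Base-emitter loop: I_B = (V_BB − V_BE)/(R_B + (β+1)R_E) = (7.1 − 0.7)/(270 + 51×0.82) = 0.0205 mA.
I_C = β·I_B = 50×0.0205 = 1.03 mA.
V_CE = V_CC − I_C·R_C − I_E·R_E = 8.7 − 1.03×1.5 − 1.05×0.82 = 6.3 V > V_CE(sat), so the active-region assumption holds.

active; I_C ≈ 1 mA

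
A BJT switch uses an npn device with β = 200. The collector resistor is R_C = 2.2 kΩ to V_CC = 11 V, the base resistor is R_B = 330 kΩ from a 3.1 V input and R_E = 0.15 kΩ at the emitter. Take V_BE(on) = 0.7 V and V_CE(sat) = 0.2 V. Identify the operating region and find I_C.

active; I_C ≈ 1.3 mA

Assume active. Base-emitter loop: I_B = (V_BB − V_BE)/(R_B + (β+1)R_E) = (3.1 − 0.7)/(330 + 201×0.15) = 0.00666 mA.
I_C = β·I_B = 200×0.00666 = 1.33 mA.
V_CE = V_CC − I_C·R_C − I_E·R_E = 11 − 1.33×2.2 − 1.34×0.15 = 7.87 V > V_CE(sat), so the active-region assumption holds.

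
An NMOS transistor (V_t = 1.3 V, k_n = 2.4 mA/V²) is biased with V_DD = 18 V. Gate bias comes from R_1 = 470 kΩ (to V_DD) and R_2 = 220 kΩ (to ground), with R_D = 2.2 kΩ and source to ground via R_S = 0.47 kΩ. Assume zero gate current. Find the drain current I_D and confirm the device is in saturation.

I_D ≈ 5.1 mA

V_G = V_DD·R_2/(R_1+R_2) = 18×220/690 = 5.74 V.
Assume saturation: I_D = (k_n/2)(V_GS − V_t)² with V_GS = V_G − I_D·R_S = 5.74 − 0.47·I_D.
Substituting gives 0.265·I_D² − 6.01·I_D + 23.6 = 0, with roots I_D = 5.07 or 17.6 mA.
The root I_D = 17.6 mA gives V_GS = -2.53 V ≤ V_t, so take I_D = 5.07 mA.
Then V_GS = 3.36 V and V_DS = V_DD − I_D(R_D+R_S) = 18 − 5.07×2.67 = 4.46 V.
Saturation requires V_DS ≥ V_GS − V_t = 2.06 V; 4.46 ≥ 2.06 ✓.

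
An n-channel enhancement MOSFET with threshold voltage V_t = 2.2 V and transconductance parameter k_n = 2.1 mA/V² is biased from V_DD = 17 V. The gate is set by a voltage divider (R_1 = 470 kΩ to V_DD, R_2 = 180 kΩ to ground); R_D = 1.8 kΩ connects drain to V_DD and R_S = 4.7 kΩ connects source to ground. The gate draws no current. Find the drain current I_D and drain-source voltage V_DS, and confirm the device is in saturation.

I_D ≈ 0.4 mA, V_DS ≈ 14 V

V_G = V_DD·R_2/(R_1+R_2) = 17×180/650 = 4.71 V.
Assume saturation: I_D = (k_n/2)(V_GS − V_t)² with V_GS = V_G − I_D·R_S = 4.71 − 4.7·I_D.
Substituting gives 23.2·I_D² − 25.8·I_D + 6.6 = 0, with roots I_D = 0.402 or 0.708 mA.
The root I_D = 0.708 mA gives V_GS = 1.38 V ≤ V_t, so take I_D = 0.402 mA.
Then V_GS = 2.82 V and V_DS = V_DD − I_D(R_D+R_S) = 17 − 0.402×6.5 = 14.4 V.
Saturation requires V_DS ≥ V_GS − V_t = 0.619 V; 14.4 ≥ 0.619 ✓.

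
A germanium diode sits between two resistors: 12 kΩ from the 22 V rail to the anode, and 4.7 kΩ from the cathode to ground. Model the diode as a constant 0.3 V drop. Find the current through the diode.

The two resistors are in series with the diode, so KVL gives 22 = I·12 + 0.3 + I·4.7.
I = (22 − 0.3) / (12 + 4.7) kΩ = 21.7 / 16.7 = 1.3 mA.

I ≈ 1.3 mA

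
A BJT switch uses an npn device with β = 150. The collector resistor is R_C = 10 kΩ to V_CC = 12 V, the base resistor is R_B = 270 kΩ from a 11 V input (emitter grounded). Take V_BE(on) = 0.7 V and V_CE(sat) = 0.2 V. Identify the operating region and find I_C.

Assume active: I_B = (11 − 0.7)/270 = 0.0381 mA, giving I_C = β·I_B = 5.72 mA.
But then V_CE = 12 − 5.72×10 = -45.2 V < V_CE(sat) = 0.2 V — impossible in the active region.
So the transistor is saturated. With V_CE = 0.2 V, I_C = (V_CC − 0.2)/R_C = 11.8/10 = 1.18 mA.
Check: β·I_B = 5.72 mA > I_C = 1.18 mA, confirming saturation.

saturation; I_C ≈ 1.2 mA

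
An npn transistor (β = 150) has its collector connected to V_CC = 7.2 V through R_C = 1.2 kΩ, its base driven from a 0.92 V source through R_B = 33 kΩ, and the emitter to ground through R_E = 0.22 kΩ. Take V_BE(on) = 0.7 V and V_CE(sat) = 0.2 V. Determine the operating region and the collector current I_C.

Assume active. Base-emitter loop: I_B = (V_BB − V_BE)/(R_B + (β+1)R_E) = (0.92 − 0.7)/(33 + 151×0.22) = 0.00332 mA.
I_C = β·I_B = 150×0.00332 = 0.498 mA.
V_CE = V_CC − I_C·R_C − I_E·R_E = 7.2 − 0.498×1.2 − 0.502×0.22 = 6.49 V > V_CE(sat), so the active-region assumption holds.

active; I_C ≈ 0.5 mA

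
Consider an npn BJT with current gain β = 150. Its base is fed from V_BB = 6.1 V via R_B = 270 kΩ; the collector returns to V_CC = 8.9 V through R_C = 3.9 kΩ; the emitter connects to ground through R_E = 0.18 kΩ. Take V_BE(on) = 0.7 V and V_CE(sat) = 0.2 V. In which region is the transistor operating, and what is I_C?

Assume active: I_B = (6.1 − 0.7)/(270 + 151×0.18) = 0.0182 mA, I_C = β·I_B = 2.73 mA.
Then V_CE = 8.9 − 2.73×3.9 − 2.74×0.18 = -2.22 V < 0.2 V — the active assumption fails.
Re-solve with V_CE = 0.2 V. KCL at the emitter: V_E/R_E = (V_BB−0.7−V_E)/R_B + (V_CC−0.2−V_E)/R_C, giving V_E = 0.387 V.
I_C = (V_CC − 0.2 − V_E)/R_C = (8.7 − 0.387)/3.9 = 2.13 mA.
Check: I_B = (5.4 − 0.387)/270 = 0.0186 mA, and β·I_B = 2.78 mA > I_C, confirming saturation.

saturation; I_C ≈ 2.1 mA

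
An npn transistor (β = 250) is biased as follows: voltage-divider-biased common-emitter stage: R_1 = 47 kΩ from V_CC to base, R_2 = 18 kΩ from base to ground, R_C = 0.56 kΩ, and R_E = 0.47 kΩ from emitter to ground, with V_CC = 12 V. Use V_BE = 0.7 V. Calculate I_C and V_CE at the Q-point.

I_C ≈ 5 mA, V_CE ≈ 6.8 V

Thevenize the base divider: V_Th = V_CC·R_2/(R_1+R_2) = 12×18/65 = 3.32 V, R_Th = R_1‖R_2 = 13 kΩ.
Base-emitter loop: V_Th = I_B·R_Th + V_BE + (β+1)I_B·R_E, so I_B = (3.32 − 0.7) / (13 + 251×0.47) = 0.02 mA.
I_C = β·I_B = 250×0.02 = 5.01 mA, and I_E = (β+1)I_B = 5.03 mA.
V_CE = V_CC − I_C·R_C − I_E·R_E = 12 − 5.01×0.56 − 5.03×0.47 = 6.83 V.
V_CE = 6.83 V > 0.2 V confirms active-region operation.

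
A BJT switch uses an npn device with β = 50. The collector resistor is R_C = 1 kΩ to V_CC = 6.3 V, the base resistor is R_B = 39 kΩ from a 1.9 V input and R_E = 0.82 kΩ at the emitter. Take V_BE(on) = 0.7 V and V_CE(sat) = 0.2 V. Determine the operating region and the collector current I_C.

active; I_C ≈ 0.74 mA

Assume active. Base-emitter loop: I_B = (V_BB − V_BE)/(R_B + (β+1)R_E) = (1.9 − 0.7)/(39 + 51×0.82) = 0.0148 mA.
I_C = β·I_B = 50×0.0148 = 0.742 mA.
V_CE = V_CC − I_C·R_C − I_E·R_E = 6.3 − 0.742×1 − 0.757×0.82 = 4.94 V > V_CE(sat), so the active-region assumption holds.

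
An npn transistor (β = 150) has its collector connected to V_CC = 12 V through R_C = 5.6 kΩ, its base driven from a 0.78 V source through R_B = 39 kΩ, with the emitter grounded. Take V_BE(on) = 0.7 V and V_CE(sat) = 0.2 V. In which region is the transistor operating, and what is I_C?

Assume active. Base-emitter loop: I_B = (V_BB − V_BE)/R_B = (0.78 − 0.7)/39 = 0.00205 mA.
I_C = β·I_B = 150×0.00205 = 0.308 mA.
V_CE = V_CC − I_C·R_C = 12 − 0.308×5.6 = 10.3 V > V_CE(sat), so the active-region assumption holds.

active; I_C ≈ 0.31 mA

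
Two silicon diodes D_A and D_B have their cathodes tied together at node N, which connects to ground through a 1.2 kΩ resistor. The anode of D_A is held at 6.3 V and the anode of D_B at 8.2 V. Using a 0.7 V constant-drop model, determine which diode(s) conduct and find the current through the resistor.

Only D_B conducts; I_R ≈ 6.2 mA

Assume both conduct. Then node N would need to be at both 6.3−0.7 = 5.6 V and 8.2−0.7 = 7.5 V, which is impossible.
Assume only D_B conducts: V_N = 8.2 − 0.7 = 7.5 V, so I_R = 7.5/1.2 = 6.25 mA.
Check D_A: its anode-to-cathode voltage is 6.3 − 7.5 = -1.2 V < 0.7 V, so it is off. The assumption is consistent.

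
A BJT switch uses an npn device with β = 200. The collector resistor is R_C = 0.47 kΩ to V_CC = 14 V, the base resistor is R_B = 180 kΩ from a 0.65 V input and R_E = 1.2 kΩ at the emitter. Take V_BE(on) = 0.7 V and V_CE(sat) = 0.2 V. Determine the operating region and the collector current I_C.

cutoff; I_C ≈ 0

V_BB = 0.65 V ≤ V_BE(on) = 0.7 V, so the base-emitter junction is not forward biased.
The transistor is in cutoff: I_B = I_C = 0.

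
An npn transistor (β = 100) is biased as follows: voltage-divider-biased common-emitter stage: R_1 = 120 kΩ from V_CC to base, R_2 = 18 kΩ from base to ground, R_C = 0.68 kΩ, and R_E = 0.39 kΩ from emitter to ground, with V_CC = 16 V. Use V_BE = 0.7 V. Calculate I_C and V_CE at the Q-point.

I_C ≈ 2.5 mA, V_CE ≈ 13 V

Thevenize the base divider: V_Th = V_CC·R_2/(R_1+R_2) = 16×18/138 = 2.09 V, R_Th = R_1‖R_2 = 15.7 kΩ.
Base-emitter loop: V_Th = I_B·R_Th + V_BE + (β+1)I_B·R_E, so I_B = (2.09 − 0.7) / (15.7 + 101×0.39) = 0.0252 mA.
I_C = β·I_B = 100×0.0252 = 2.52 mA, and I_E = (β+1)I_B = 2.55 mA.
V_CE = V_CC − I_C·R_C − I_E·R_E = 16 − 2.52×0.68 − 2.55×0.39 = 13.3 V.
V_CE = 13.3 V > 0.2 V confirms active-region operation.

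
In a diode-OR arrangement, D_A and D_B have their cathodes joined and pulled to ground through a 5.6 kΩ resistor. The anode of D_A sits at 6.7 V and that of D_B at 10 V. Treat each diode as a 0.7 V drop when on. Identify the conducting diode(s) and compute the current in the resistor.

Assume both conduct. Then node N would need to be at both 6.7−0.7 = 6 V and 10−0.7 = 9.3 V, which is impossible.
Assume only D_B conducts: V_N = 10 − 0.7 = 9.3 V, so I_R = 9.3/5.6 = 1.66 mA.
Check D_A: its anode-to-cathode voltage is 6.7 − 9.3 = -2.6 V < 0.7 V, so it is off. The assumption is consistent.

Only D_B conducts; I_R ≈ 1.7 mA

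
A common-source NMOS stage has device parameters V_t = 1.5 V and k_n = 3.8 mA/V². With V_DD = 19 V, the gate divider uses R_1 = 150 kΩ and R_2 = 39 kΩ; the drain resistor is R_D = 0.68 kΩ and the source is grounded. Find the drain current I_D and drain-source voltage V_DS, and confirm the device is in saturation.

V_G = V_DD·R_2/(R_1+R_2) = 19×39/189 = 3.92 V. With the source grounded, V_GS = V_G = 3.92 V.
Assume saturation: I_D = (k_n/2)(V_GS − V_t)² = (3.8/2)×(3.92 − 1.5)² = 1.9×2.42² = 11.1 mA.
V_DS = V_DD − I_D·R_D = 19 − 11.1×0.68 = 11.4 V.
Saturation requires V_DS ≥ V_GS − V_t = 2.42 V; 11.4 ≥ 2.42 ✓.

I_D ≈ 11 mA, V_DS ≈ 11 V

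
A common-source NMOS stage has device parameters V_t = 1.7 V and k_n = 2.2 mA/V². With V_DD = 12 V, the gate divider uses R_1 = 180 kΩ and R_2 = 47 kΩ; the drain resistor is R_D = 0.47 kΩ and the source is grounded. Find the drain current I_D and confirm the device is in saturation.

I_D ≈ 0.68 mA

V_G = V_DD·R_2/(R_1+R_2) = 12×47/227 = 2.48 V. With the source grounded, V_GS = V_G = 2.48 V.
Assume saturation: I_D = (k_n/2)(V_GS − V_t)² = (2.2/2)×(2.48 − 1.7)² = 1.1×0.785² = 0.677 mA.
V_DS = V_DD − I_D·R_D = 12 − 0.677×0.47 = 11.7 V.
Saturation requires V_DS ≥ V_GS − V_t = 0.785 V; 11.7 ≥ 0.785 ✓.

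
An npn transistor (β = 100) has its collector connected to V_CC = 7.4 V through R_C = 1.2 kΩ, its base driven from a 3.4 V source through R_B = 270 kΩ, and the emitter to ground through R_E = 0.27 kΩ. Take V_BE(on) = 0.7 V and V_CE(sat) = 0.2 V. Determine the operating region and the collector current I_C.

active; I_C ≈ 0.91 mA

Assume active. Base-emitter loop: I_B = (V_BB − V_BE)/(R_B + (β+1)R_E) = (3.4 − 0.7)/(270 + 101×0.27) = 0.00908 mA.
I_C = β·I_B = 100×0.00908 = 0.908 mA.
V_CE = V_CC − I_C·R_C − I_E·R_E = 7.4 − 0.908×1.2 − 0.917×0.27 = 6.06 V > V_CE(sat), so the active-region assumption holds.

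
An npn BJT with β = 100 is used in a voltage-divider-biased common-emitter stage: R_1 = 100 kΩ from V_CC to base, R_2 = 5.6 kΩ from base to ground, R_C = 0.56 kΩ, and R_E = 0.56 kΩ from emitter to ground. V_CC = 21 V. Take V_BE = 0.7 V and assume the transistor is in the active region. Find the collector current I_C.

Thevenize the base divider: V_Th = V_CC·R_2/(R_1+R_2) = 21×5.6/106 = 1.11 V, R_Th = R_1‖R_2 = 5.3 kΩ.
Base-emitter loop: V_Th = I_B·R_Th + V_BE + (β+1)I_B·R_E, so I_B = (1.11 − 0.7) / (5.3 + 101×0.56) = 0.00669 mA.
I_C = β·I_B = 100×0.00669 = 0.669 mA, and I_E = (β+1)I_B = 0.675 mA.
V_CE = V_CC − I_C·R_C − I_E·R_E = 21 − 0.669×0.56 − 0.675×0.56 = 20.2 V.
V_CE = 20.2 V > 0.2 V confirms active-region operation.

I_C ≈ 0.67 mA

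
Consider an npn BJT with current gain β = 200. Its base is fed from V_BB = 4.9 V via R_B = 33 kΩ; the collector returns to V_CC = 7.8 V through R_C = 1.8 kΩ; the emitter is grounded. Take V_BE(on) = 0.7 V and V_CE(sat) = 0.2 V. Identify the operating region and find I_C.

saturation; I_C ≈ 4.2 mA

Assume active: I_B = (4.9 − 0.7)/33 = 0.127 mA, giving I_C = β·I_B = 25.5 mA.
But then V_CE = 7.8 − 25.5×1.8 = -38 V < V_CE(sat) = 0.2 V — impossible in the active region.
So the transistor is saturated. With V_CE = 0.2 V, I_C = (V_CC − 0.2)/R_C = 7.6/1.8 = 4.22 mA.
Check: β·I_B = 25.5 mA > I_C = 4.22 mA, confirming saturation.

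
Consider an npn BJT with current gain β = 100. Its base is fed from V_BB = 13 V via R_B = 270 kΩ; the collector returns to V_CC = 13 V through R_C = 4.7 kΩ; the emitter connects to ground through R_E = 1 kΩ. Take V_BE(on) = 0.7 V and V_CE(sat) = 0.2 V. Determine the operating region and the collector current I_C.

saturation; I_C ≈ 2.2 mA

Assume active: I_B = (13 − 0.7)/(270 + 101×1) = 0.0332 mA, I_C = β·I_B = 3.32 mA.
Then V_CE = 13 − 3.32×4.7 − 3.35×1 = -5.93 V < 0.2 V — the active assumption fails.
Re-solve with V_CE = 0.2 V. KCL at the emitter: V_E/R_E = (V_BB−0.7−V_E)/R_B + (V_CC−0.2−V_E)/R_C, giving V_E = 2.28 V.
I_C = (V_CC − 0.2 − V_E)/R_C = (12.8 − 2.28)/4.7 = 2.24 mA.
Check: I_B = (12.3 − 2.28)/270 = 0.0371 mA, and β·I_B = 3.71 mA > I_C, confirming saturation.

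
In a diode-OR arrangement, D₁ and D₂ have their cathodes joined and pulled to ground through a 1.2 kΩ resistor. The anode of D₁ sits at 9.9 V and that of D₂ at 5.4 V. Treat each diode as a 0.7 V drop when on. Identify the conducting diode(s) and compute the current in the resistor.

Assume both conduct. Then node N would need to be at both 9.9−0.7 = 9.2 V and 5.4−0.7 = 4.7 V, which is impossible.
Assume only D₁ conducts: V_N = 9.9 − 0.7 = 9.2 V, so I_R = 9.2/1.2 = 7.67 mA.
Check D₂: its anode-to-cathode voltage is 5.4 − 9.2 = -3.8 V < 0.7 V, so it is off. The assumption is consistent.

Only D₁ conducts; I_R ≈ 7.7 mA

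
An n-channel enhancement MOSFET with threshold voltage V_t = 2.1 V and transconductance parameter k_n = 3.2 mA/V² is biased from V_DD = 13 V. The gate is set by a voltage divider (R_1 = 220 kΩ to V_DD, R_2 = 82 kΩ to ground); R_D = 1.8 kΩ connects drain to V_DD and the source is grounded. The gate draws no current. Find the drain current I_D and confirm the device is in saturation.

I_D ≈ 3.3 mA

V_G = V_DD·R_2/(R_1+R_2) = 13×82/302 = 3.53 V. With the source grounded, V_GS = V_G = 3.53 V.
Assume saturation: I_D = (k_n/2)(V_GS − V_t)² = (3.2/2)×(3.53 − 2.1)² = 1.6×1.43² = 3.27 mA.
V_DS = V_DD − I_D·R_D = 13 − 3.27×1.8 = 7.11 V.
Saturation requires V_DS ≥ V_GS − V_t = 1.43 V; 7.11 ≥ 1.43 ✓.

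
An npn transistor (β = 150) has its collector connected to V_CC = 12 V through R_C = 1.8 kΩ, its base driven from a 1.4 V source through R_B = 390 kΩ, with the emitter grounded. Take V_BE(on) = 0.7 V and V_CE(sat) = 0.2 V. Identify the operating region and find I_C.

active; I_C ≈ 0.27 mA

Assume active. Base-emitter loop: I_B = (V_BB − V_BE)/R_B = (1.4 − 0.7)/390 = 0.00179 mA.
I_C = β·I_B = 150×0.00179 = 0.269 mA.
V_CE = V_CC − I_C·R_C = 12 − 0.269×1.8 = 11.5 V > V_CE(sat), so the active-region assumption holds.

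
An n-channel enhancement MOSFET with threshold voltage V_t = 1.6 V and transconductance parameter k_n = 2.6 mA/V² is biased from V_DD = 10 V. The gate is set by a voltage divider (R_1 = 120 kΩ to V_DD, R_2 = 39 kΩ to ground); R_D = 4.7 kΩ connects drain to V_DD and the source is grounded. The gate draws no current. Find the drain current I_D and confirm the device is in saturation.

I_D ≈ 0.95 mA

V_G = V_DD·R_2/(R_1+R_2) = 10×39/159 = 2.45 V. With the source grounded, V_GS = V_G = 2.45 V.
Assume saturation: I_D = (k_n/2)(V_GS − V_t)² = (2.6/2)×(2.45 − 1.6)² = 1.3×0.853² = 0.946 mA.
V_DS = V_DD − I_D·R_D = 10 − 0.946×4.7 = 5.56 V.
Saturation requires V_DS ≥ V_GS − V_t = 0.853 V; 5.56 ≥ 0.853 ✓.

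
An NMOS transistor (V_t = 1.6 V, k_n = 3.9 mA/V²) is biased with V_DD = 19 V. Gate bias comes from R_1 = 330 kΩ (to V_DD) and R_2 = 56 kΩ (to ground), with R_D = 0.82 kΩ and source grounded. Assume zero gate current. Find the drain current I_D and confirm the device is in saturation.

V_G = V_DD·R_2/(R_1+R_2) = 19×56/386 = 2.76 V. With the source grounded, V_GS = V_G = 2.76 V.
Assume saturation: I_D = (k_n/2)(V_GS − V_t)² = (3.9/2)×(2.76 − 1.6)² = 1.95×1.16² = 2.61 mA.
V_DS = V_DD − I_D·R_D = 19 − 2.61×0.82 = 16.9 V.
Saturation requires V_DS ≥ V_GS − V_t = 1.16 V; 16.9 ≥ 1.16 ✓.

I_D ≈ 2.6 mA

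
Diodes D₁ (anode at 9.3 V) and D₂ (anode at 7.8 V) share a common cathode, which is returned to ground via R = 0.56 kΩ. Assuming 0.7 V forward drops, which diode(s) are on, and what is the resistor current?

Assume both conduct. Then node N would need to be at both 9.3−0.7 = 8.6 V and 7.8−0.7 = 7.1 V, which is impossible.
Assume only D₁ conducts: V_N = 9.3 − 0.7 = 8.6 V, so I_R = 8.6/0.56 = 15.4 mA.
Check D₂: its anode-to-cathode voltage is 7.8 − 8.6 = -0.8 V < 0.7 V, so it is off. The assumption is consistent.

Only D₁ conducts; I_R ≈ 15 mA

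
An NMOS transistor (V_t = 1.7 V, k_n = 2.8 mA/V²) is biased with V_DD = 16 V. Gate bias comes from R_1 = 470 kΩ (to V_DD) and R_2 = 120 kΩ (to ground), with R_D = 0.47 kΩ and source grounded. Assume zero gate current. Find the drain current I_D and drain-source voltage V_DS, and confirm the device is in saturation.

V_G = V_DD·R_2/(R_1+R_2) = 16×120/590 = 3.25 V. With the source grounded, V_GS = V_G = 3.25 V.
Assume saturation: I_D = (k_n/2)(V_GS − V_t)² = (2.8/2)×(3.25 − 1.7)² = 1.4×1.55² = 3.38 mA.
V_DS = V_DD − I_D·R_D = 16 − 3.38×0.47 = 14.4 V.
Saturation requires V_DS ≥ V_GS − V_t = 1.55 V; 14.4 ≥ 1.55 ✓.

I_D ≈ 3.4 mA, V_DS ≈ 14 V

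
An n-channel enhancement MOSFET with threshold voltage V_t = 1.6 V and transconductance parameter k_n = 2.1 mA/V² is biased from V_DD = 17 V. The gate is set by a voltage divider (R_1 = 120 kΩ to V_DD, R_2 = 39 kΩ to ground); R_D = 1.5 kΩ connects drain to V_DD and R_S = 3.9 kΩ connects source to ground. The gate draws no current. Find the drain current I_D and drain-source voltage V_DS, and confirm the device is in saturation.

V_G = V_DD·R_2/(R_1+R_2) = 17×39/159 = 4.17 V.
Assume saturation: I_D = (k_n/2)(V_GS − V_t)² with V_GS = V_G − I_D·R_S = 4.17 − 3.9·I_D.
Substituting gives 16·I_D² − 22·I_D + 6.93 = 0, with roots I_D = 0.485 or 0.896 mA.
The root I_D = 0.896 mA gives V_GS = 0.676 V ≤ V_t, so take I_D = 0.485 mA.
Then V_GS = 2.28 V and V_DS = V_DD − I_D(R_D+R_S) = 17 − 0.485×5.4 = 14.4 V.
Saturation requires V_DS ≥ V_GS − V_t = 0.679 V; 14.4 ≥ 0.679 ✓.

I_D ≈ 0.48 mA, V_DS ≈ 14 V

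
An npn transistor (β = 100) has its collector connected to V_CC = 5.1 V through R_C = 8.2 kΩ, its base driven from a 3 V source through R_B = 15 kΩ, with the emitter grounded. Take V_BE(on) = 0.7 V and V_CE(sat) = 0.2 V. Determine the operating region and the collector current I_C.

Assume active: I_B = (3 − 0.7)/15 = 0.153 mA, giving I_C = β·I_B = 15.3 mA.
But then V_CE = 5.1 − 15.3×8.2 = -121 V < V_CE(sat) = 0.2 V — impossible in the active region.
So the transistor is saturated. With V_CE = 0.2 V, I_C = (V_CC − 0.2)/R_C = 4.9/8.2 = 0.598 mA.
Check: β·I_B = 15.3 mA > I_C = 0.598 mA, confirming saturation.

saturation; I_C ≈ 0.6 mA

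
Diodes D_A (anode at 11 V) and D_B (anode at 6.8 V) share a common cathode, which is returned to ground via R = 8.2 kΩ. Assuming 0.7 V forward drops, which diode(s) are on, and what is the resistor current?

Assume both conduct. Then node N would need to be at both 11−0.7 = 10.3 V and 6.8−0.7 = 6.1 V, which is impossible.
Assume only D_A conducts: V_N = 11 − 0.7 = 10.3 V, so I_R = 10.3/8.2 = 1.26 mA.
Check D_B: its anode-to-cathode voltage is 6.8 − 10.3 = -3.5 V < 0.7 V, so it is off. The assumption is consistent.

Only D_A conducts; I_R ≈ 1.3 mA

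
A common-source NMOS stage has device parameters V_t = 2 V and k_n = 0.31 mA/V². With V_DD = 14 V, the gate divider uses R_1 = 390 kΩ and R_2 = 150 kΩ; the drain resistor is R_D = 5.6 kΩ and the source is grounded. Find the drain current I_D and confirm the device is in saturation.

I_D ≈ 0.55 mA

V_G = V_DD·R_2/(R_1+R_2) = 14×150/540 = 3.89 V. With the source grounded, V_GS = V_G = 3.89 V.
Assume saturation: I_D = (k_n/2)(V_GS − V_t)² = (0.31/2)×(3.89 − 2)² = 0.155×1.89² = 0.553 mA.
V_DS = V_DD − I_D·R_D = 14 − 0.553×5.6 = 10.9 V.
Saturation requires V_DS ≥ V_GS − V_t = 1.89 V; 10.9 ≥ 1.89 ✓.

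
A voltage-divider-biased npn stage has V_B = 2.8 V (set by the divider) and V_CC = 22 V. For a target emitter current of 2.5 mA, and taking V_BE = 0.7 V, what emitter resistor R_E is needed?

R_E ≈ 0.84 kΩ

V_E = V_B − V_BE = 2.8 − 0.7 = 2.1 V.
R_E = V_E / I_E = 2.1 / 2.5 = 0.84 kΩ.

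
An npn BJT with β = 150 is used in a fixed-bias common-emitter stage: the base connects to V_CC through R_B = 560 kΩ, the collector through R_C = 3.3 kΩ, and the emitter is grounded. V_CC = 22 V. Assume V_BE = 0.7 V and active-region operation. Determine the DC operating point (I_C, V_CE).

I_C ≈ 5.7 mA, V_CE ≈ 3.2 V

Base loop: V_CC = I_B·R_B + V_BE, so I_B = (22 − 0.7)/560 kΩ = 0.038 mA.
In the active region I_C = β·I_B = 150 × 0.038 = 5.71 mA.
Collector loop: V_CE = V_CC − I_C·R_C = 22 − 5.71×3.3 = 3.17 V.
Since V_CE = 3.17 V > V_CE(sat) ≈ 0.2 V, the transistor is in the active region as assumed.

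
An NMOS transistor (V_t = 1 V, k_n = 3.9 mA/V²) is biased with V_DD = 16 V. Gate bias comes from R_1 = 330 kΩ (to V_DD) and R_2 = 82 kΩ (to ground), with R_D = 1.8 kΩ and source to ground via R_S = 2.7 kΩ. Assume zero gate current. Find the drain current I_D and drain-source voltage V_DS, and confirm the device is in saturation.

I_D ≈ 0.6 mA, V_DS ≈ 13 V

V_G = V_DD·R_2/(R_1+R_2) = 16×82/412 = 3.18 V.
Assume saturation: I_D = (k_n/2)(V_GS − V_t)² with V_GS = V_G − I_D·R_S = 3.18 − 2.7·I_D.
Substituting gives 14.2·I_D² − 24·I_D + 9.31 = 0, with roots I_D = 0.603 or 1.09 mA.
The root I_D = 1.09 mA gives V_GS = 0.254 V ≤ V_t, so take I_D = 0.603 mA.
Then V_GS = 1.56 V and V_DS = V_DD − I_D(R_D+R_S) = 16 − 0.603×4.5 = 13.3 V.
Saturation requires V_DS ≥ V_GS − V_t = 0.556 V; 13.3 ≥ 0.556 ✓.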